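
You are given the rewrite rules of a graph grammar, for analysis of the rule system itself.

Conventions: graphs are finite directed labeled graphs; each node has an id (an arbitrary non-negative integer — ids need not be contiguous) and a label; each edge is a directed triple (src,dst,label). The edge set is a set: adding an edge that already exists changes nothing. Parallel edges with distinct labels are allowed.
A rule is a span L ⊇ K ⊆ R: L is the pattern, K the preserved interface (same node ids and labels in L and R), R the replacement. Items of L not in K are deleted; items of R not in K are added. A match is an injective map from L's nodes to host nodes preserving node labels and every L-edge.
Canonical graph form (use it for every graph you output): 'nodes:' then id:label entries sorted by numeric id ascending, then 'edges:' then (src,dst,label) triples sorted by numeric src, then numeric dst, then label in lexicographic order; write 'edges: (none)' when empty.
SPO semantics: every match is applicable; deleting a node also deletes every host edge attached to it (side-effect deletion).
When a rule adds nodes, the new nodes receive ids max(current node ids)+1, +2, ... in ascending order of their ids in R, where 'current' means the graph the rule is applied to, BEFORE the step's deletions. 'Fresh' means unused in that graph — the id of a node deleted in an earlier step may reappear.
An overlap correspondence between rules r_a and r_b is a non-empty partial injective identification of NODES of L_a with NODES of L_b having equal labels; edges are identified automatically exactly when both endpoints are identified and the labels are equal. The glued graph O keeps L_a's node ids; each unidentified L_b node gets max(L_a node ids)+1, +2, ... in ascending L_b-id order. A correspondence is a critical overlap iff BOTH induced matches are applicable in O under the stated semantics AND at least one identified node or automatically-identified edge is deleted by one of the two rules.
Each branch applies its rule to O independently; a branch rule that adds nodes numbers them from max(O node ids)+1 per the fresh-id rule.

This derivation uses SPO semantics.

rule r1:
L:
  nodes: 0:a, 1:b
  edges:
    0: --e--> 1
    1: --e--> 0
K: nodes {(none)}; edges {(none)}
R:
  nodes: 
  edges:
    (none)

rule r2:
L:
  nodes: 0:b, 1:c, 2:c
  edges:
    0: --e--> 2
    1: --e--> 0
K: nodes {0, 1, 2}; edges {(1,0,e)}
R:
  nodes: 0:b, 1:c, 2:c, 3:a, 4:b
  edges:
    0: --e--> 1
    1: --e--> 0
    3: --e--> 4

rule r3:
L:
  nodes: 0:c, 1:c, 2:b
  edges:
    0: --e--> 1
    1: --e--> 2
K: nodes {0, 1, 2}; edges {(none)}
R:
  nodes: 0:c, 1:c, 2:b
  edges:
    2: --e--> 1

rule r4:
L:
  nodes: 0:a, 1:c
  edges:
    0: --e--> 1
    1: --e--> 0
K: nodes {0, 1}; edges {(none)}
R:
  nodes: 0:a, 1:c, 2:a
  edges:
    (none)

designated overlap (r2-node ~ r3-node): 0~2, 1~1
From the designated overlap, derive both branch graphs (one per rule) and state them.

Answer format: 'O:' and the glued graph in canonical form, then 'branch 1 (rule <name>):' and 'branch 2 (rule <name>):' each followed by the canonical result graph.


O:
nodes: 0:b, 1:c, 2:c, 3:c
edges: (0,2,e); (1,0,e); (3,1,e)
branch 1 (rule r2):
nodes: 0:b, 1:c, 2:c, 3:c, 4:a, 5:b
edges: (0,1,e); (1,0,e); (3,1,e); (4,5,e)
branch 2 (rule r3):
nodes: 0:b, 1:c, 2:c, 3:c
edges: (0,1,e); (0,2,e)


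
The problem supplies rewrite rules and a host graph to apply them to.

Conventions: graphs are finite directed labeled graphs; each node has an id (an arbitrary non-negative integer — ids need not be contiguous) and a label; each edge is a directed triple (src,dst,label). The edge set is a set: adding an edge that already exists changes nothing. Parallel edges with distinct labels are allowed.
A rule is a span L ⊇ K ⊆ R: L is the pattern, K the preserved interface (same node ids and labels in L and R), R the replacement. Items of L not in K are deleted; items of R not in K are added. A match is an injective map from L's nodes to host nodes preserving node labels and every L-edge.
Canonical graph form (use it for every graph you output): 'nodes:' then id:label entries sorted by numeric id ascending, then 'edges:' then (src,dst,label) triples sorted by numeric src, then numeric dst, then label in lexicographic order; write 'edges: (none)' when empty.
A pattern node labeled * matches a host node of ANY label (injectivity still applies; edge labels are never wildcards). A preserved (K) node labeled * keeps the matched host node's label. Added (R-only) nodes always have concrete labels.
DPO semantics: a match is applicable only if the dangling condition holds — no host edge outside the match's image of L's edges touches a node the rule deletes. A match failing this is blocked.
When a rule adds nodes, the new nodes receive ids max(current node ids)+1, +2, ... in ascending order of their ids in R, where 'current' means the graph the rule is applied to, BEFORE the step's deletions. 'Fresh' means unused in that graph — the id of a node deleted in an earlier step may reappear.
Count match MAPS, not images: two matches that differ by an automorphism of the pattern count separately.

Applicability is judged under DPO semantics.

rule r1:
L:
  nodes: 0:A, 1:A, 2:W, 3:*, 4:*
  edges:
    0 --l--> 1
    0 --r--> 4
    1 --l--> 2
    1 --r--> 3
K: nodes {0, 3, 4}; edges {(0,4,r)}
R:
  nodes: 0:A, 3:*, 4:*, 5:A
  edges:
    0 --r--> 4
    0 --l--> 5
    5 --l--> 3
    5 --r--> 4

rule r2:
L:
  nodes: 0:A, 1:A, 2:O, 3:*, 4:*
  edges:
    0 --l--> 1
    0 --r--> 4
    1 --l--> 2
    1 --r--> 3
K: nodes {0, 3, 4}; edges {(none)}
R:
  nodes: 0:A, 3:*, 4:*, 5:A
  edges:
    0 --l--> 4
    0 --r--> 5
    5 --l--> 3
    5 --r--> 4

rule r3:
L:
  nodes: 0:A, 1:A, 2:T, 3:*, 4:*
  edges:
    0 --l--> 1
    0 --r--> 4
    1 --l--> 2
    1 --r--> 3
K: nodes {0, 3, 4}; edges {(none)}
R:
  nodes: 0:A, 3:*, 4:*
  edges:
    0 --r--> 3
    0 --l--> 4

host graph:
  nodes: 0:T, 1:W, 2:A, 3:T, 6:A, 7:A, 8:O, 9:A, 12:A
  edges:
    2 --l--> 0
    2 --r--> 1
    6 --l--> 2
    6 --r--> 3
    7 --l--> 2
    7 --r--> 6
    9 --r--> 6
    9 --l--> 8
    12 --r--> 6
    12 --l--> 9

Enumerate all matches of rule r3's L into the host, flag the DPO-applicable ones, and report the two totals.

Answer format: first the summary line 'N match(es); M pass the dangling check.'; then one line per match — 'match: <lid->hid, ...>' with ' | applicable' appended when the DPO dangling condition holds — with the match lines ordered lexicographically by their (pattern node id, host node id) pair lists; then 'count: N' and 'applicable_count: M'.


2 match(es); 0 pass the dangling check.
match: 0->6, 1->2, 2->0, 3->1, 4->3
match: 0->7, 1->2, 2->0, 3->1, 4->6
count: 2
applicable_count: 0


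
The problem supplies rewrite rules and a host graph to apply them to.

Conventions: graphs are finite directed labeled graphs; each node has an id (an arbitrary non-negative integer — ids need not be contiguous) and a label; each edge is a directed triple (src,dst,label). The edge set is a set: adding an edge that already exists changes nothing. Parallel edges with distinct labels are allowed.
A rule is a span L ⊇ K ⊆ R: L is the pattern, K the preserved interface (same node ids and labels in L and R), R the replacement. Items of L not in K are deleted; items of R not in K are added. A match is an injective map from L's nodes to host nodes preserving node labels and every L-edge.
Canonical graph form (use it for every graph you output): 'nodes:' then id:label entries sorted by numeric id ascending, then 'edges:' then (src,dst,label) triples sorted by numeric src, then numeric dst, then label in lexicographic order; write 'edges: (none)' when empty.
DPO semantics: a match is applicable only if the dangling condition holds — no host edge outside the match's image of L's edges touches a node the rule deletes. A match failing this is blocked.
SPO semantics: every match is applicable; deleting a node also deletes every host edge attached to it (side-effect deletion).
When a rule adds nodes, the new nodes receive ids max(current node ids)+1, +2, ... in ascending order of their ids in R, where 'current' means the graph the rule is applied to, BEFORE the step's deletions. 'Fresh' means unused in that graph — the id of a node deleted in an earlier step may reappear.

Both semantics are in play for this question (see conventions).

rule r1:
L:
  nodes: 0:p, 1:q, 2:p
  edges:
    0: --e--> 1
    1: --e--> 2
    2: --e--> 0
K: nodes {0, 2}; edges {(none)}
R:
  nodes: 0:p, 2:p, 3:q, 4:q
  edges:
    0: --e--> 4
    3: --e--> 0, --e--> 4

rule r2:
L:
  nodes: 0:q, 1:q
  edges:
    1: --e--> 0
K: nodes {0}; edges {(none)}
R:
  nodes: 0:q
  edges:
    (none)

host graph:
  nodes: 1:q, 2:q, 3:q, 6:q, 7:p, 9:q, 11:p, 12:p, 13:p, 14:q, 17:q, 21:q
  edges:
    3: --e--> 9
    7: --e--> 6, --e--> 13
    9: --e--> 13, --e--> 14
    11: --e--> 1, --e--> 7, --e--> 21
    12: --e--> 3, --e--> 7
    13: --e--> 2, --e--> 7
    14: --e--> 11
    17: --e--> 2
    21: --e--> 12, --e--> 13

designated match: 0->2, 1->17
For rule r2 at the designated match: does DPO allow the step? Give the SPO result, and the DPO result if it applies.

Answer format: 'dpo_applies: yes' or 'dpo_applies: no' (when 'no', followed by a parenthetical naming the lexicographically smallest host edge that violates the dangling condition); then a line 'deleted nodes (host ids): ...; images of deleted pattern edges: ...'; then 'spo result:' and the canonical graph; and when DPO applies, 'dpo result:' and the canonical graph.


dpo_applies: yes
deleted nodes (host ids): 17; images of deleted pattern edges: (17,2,e)
spo result:
nodes: 1:q, 2:q, 3:q, 6:q, 7:p, 9:q, 11:p, 12:p, 13:p, 14:q, 21:q
edges: (3,9,e); (7,6,e); (7,13,e); (9,13,e); (9,14,e); (11,1,e); (11,7,e); (11,21,e); (12,3,e); (12,7,e); (13,2,e); (13,7,e); (14,11,e); (21,12,e); (21,13,e)
dpo result:
nodes: 1:q, 2:q, 3:q, 6:q, 7:p, 9:q, 11:p, 12:p, 13:p, 14:q, 21:q
edges: (3,9,e); (7,6,e); (7,13,e); (9,13,e); (9,14,e); (11,1,e); (11,7,e); (11,21,e); (12,3,e); (12,7,e); (13,2,e); (13,7,e); (14,11,e); (21,12,e); (21,13,e)


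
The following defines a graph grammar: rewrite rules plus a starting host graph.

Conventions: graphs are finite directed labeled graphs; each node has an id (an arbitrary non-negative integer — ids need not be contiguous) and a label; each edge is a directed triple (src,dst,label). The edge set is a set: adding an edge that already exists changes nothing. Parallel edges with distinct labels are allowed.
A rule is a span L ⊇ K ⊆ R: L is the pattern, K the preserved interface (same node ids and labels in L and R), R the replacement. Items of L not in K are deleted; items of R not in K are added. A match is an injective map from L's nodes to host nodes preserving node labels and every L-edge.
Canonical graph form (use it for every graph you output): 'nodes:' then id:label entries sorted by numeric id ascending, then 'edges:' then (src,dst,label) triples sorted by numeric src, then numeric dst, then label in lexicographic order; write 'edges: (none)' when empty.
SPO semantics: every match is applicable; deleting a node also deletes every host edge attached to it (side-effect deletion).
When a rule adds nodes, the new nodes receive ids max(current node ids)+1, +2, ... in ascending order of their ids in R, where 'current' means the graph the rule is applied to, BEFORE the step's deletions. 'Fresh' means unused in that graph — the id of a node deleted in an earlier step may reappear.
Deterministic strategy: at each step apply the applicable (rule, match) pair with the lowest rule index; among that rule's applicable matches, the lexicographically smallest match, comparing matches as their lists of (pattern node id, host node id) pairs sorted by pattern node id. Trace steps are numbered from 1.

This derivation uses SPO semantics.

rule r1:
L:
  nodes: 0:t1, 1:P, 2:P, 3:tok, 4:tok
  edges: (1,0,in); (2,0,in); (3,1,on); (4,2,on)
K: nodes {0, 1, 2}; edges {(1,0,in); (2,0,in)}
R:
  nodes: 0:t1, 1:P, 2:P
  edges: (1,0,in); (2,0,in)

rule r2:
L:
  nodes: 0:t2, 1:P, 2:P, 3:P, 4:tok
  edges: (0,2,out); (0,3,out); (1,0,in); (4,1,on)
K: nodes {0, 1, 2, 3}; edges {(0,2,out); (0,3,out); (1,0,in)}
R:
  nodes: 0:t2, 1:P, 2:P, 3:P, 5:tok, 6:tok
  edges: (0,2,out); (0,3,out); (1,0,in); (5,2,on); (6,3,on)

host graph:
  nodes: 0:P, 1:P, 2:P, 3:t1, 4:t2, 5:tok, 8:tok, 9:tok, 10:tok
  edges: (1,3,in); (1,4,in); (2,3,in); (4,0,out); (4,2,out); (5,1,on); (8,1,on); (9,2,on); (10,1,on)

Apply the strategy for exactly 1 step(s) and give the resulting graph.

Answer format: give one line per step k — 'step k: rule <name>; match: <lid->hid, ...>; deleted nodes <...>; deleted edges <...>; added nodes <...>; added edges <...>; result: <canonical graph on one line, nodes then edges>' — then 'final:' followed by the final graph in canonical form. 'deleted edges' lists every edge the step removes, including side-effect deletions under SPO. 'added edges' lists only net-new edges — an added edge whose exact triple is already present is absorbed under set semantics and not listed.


step 1: rule r1; match: 0->3, 1->1, 2->2, 3->5, 4->9; deleted nodes 5, 9; deleted edges (5,1,on); (9,2,on); added nodes (none); added edges (none); result: nodes: 0:P, 1:P, 2:P, 3:t1, 4:t2, 8:tok, 10:tok edges: (1,3,in); (1,4,in); (2,3,in); (4,0,out); (4,2,out); (8,1,on); (10,1,on)
final:
nodes: 0:P, 1:P, 2:P, 3:t1, 4:t2, 8:tok, 10:tok
edges: (1,3,in); (1,4,in); (2,3,in); (4,0,out); (4,2,out); (8,1,on); (10,1,on)


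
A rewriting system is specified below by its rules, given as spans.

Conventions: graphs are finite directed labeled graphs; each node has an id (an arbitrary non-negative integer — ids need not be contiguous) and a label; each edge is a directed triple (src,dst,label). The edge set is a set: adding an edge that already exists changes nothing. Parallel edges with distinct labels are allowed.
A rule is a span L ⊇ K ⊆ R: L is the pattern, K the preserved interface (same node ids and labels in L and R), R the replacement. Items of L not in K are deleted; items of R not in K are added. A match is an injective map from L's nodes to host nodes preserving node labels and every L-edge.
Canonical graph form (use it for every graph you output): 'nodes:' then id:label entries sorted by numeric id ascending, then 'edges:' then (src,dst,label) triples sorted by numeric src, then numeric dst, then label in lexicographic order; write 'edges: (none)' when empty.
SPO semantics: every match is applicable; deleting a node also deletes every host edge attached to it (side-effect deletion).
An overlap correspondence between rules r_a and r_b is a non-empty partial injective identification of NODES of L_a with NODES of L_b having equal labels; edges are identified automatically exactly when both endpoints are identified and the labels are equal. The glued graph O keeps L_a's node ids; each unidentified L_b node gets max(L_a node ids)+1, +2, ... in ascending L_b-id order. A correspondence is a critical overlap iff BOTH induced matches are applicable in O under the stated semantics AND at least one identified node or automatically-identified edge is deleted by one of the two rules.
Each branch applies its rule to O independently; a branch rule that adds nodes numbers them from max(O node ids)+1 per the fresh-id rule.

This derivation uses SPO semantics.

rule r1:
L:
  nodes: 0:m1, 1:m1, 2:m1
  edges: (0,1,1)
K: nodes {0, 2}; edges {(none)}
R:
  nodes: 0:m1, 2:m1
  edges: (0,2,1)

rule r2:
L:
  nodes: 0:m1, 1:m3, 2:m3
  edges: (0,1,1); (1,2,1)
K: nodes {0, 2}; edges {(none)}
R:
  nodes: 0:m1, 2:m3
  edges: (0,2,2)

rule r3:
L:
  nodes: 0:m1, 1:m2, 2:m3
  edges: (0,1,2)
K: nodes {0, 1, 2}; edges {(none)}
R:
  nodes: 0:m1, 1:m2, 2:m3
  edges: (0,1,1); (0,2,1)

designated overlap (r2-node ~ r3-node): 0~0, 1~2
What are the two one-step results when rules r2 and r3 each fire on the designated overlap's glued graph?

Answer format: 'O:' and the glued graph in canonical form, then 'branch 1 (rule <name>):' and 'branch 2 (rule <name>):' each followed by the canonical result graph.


O:
nodes: 0:m1, 1:m3, 2:m3, 3:m2
edges: (0,1,1); (0,3,2); (1,2,1)
branch 1 (rule r2):
nodes: 0:m1, 2:m3, 3:m2
edges: (0,2,2); (0,3,2)
branch 2 (rule r3):
nodes: 0:m1, 1:m3, 2:m3, 3:m2
edges: (0,1,1); (0,3,1); (1,2,1)


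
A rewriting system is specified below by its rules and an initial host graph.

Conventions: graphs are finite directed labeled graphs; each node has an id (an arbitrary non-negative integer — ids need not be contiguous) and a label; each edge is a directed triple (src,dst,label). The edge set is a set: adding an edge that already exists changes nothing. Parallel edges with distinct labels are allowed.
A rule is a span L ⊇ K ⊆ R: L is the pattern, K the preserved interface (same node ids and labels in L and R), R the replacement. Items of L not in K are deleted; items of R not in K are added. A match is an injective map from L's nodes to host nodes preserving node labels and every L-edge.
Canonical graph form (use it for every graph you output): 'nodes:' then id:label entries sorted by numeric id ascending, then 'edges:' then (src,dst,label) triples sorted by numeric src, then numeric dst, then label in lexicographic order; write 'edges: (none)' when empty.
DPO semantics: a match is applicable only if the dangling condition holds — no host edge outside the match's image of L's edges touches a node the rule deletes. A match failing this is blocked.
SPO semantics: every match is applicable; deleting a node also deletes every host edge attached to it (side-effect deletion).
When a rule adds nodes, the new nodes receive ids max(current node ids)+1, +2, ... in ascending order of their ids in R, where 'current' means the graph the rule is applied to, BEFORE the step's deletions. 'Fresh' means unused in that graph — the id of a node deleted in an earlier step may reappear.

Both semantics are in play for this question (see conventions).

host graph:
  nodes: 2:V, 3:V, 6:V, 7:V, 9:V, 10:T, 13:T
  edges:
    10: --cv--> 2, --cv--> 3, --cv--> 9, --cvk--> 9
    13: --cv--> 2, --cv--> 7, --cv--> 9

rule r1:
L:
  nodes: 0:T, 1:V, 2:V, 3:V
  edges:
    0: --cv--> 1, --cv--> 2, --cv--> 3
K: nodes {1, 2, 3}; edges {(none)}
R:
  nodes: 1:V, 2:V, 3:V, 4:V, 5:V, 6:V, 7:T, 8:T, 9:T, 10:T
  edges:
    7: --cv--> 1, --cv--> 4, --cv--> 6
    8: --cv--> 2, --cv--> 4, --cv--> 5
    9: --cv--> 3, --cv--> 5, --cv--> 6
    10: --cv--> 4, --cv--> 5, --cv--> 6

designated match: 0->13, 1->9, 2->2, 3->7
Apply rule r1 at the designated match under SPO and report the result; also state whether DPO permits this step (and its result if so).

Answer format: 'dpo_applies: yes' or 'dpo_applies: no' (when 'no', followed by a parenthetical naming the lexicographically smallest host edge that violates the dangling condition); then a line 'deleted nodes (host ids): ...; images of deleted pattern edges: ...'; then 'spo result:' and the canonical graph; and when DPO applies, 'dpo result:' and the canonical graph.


dpo_applies: yes
deleted nodes (host ids): 13; images of deleted pattern edges: (13,2,cv); (13,7,cv); (13,9,cv)
spo result:
nodes: 2:V, 3:V, 6:V, 7:V, 9:V, 10:T, 14:V, 15:V, 16:V, 17:T, 18:T, 19:T, 20:T
edges: (10,2,cv); (10,3,cv); (10,9,cv); (10,9,cvk); (17,9,cv); (17,14,cv); (17,16,cv); (18,2,cv); (18,14,cv); (18,15,cv); (19,7,cv); (19,15,cv); (19,16,cv); (20,14,cv); (20,15,cv); (20,16,cv)
dpo result:
nodes: 2:V, 3:V, 6:V, 7:V, 9:V, 10:T, 14:V, 15:V, 16:V, 17:T, 18:T, 19:T, 20:T
edges: (10,2,cv); (10,3,cv); (10,9,cv); (10,9,cvk); (17,9,cv); (17,14,cv); (17,16,cv); (18,2,cv); (18,14,cv); (18,15,cv); (19,7,cv); (19,15,cv); (19,16,cv); (20,14,cv); (20,15,cv); (20,16,cv)


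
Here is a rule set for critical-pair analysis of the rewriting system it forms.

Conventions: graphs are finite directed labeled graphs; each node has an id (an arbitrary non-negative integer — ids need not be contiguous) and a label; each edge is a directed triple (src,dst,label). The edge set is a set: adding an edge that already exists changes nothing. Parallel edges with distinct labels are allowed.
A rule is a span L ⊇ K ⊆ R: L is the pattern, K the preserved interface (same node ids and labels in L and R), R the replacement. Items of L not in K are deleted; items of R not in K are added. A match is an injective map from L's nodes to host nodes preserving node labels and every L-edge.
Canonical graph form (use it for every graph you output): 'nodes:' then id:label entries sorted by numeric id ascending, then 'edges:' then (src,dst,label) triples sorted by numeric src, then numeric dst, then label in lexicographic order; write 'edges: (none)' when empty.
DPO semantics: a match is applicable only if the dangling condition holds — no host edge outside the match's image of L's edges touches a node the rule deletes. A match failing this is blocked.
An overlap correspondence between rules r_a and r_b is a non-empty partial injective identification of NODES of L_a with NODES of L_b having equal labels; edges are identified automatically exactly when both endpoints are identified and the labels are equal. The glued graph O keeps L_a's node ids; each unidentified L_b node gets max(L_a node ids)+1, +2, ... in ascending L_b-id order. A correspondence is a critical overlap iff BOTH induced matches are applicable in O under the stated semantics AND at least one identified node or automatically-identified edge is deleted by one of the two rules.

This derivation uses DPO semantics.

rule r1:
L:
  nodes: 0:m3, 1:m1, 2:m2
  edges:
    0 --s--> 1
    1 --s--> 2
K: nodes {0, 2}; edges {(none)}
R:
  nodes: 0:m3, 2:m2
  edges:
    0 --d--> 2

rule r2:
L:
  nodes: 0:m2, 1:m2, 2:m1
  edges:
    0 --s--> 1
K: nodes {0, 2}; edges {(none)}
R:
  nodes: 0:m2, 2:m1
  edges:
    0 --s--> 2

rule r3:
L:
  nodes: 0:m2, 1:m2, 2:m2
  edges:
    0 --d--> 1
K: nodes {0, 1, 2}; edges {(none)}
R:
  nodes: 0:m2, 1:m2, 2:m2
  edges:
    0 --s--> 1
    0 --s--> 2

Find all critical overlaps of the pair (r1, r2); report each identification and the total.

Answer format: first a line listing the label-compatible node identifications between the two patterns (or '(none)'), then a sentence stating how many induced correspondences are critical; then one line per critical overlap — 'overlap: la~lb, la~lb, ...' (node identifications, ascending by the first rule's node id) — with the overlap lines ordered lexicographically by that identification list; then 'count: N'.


label-compatible node identifications between L(r1) and L(r2): 1~2, 2~0, 2~1
2 of the induced correspondences are critical overlaps of r1 and r2.
overlap: 1~2
overlap: 1~2, 2~0
count: 2


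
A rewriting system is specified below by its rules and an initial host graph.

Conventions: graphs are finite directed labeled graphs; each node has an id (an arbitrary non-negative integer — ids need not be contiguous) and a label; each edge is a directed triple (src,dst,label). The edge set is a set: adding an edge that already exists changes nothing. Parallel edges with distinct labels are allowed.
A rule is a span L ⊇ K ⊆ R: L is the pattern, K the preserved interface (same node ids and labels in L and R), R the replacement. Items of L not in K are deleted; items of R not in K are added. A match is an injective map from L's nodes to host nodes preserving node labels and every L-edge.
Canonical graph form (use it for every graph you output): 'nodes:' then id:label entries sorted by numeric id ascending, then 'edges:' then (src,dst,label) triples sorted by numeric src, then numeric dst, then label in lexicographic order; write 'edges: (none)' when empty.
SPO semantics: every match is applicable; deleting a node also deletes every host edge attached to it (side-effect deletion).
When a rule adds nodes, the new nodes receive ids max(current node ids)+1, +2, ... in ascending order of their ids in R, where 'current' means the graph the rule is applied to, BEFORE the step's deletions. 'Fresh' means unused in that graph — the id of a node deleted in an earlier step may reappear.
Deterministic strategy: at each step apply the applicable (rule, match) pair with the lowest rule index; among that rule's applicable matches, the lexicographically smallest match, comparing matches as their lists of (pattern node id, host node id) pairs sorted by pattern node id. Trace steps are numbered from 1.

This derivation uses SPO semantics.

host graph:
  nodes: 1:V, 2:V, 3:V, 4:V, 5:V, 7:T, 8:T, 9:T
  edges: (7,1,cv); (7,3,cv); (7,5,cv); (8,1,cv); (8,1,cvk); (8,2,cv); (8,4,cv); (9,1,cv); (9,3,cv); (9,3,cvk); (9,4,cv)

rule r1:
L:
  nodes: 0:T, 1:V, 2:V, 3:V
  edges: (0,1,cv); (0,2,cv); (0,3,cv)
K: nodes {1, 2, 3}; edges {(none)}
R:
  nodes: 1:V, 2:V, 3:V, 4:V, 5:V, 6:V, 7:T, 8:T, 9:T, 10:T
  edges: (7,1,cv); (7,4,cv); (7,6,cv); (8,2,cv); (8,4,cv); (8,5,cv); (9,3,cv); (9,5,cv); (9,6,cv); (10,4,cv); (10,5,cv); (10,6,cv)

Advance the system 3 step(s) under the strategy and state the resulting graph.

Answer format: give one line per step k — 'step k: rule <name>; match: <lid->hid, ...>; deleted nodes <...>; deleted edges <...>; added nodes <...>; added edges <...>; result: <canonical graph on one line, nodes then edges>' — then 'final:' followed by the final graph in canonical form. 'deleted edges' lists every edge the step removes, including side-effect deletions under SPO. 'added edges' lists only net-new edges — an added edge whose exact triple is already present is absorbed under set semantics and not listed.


step 1: rule r1; match: 0->7, 1->1, 2->3, 3->5; deleted nodes 7; deleted edges (7,1,cv); (7,3,cv); (7,5,cv); added nodes 10, 11, 12, 13, 14, 15, 16; added edges (13,1,cv); (13,10,cv); (13,12,cv); (14,3,cv); (14,10,cv); (14,11,cv); (15,5,cv); (15,11,cv); (15,12,cv); (16,10,cv); (16,11,cv); (16,12,cv); result: nodes: 1:V, 2:V, 3:V, 4:V, 5:V, 8:T, 9:T, 10:V, 11:V, 12:V, 13:T, 14:T, 15:T, 16:T edges: (8,1,cv); (8,1,cvk); (8,2,cv); (8,4,cv); (9,1,cv); (9,3,cv); (9,3,cvk); (9,4,cv); (13,1,cv); (13,10,cv); (13,12,cv); (14,3,cv); (14,10,cv); (14,11,cv); (15,5,cv); (15,11,cv); (15,12,cv); (16,10,cv); (16,11,cv); (16,12,cv)
step 2: rule r1; match: 0->8, 1->1, 2->2, 3->4; deleted nodes 8; deleted edges (8,1,cv); (8,1,cvk); (8,2,cv); (8,4,cv); added nodes 17, 18, 19, 20, 21, 22, 23; added edges (20,1,cv); (20,17,cv); (20,19,cv); (21,2,cv); (21,17,cv); (21,18,cv); (22,4,cv); (22,18,cv); (22,19,cv); (23,17,cv); (23,18,cv); (23,19,cv); result: nodes: 1:V, 2:V, 3:V, 4:V, 5:V, 9:T, 10:V, 11:V, 12:V, 13:T, 14:T, 15:T, 16:T, 17:V, 18:V, 19:V, 20:T, 21:T, 22:T, 23:T edges: (9,1,cv); (9,3,cv); (9,3,cvk); (9,4,cv); (13,1,cv); (13,10,cv); (13,12,cv); (14,3,cv); (14,10,cv); (14,11,cv); (15,5,cv); (15,11,cv); (15,12,cv); (16,10,cv); (16,11,cv); (16,12,cv); (20,1,cv); (20,17,cv); (20,19,cv); (21,2,cv); (21,17,cv); (21,18,cv); (22,4,cv); (22,18,cv); (22,19,cv); (23,17,cv); (23,18,cv); (23,19,cv)
step 3: rule r1; match: 0->9, 1->1, 2->3, 3->4; deleted nodes 9; deleted edges (9,1,cv); (9,3,cv); (9,3,cvk); (9,4,cv); added nodes 24, 25, 26, 27, 28, 29, 30; added edges (27,1,cv); (27,24,cv); (27,26,cv); (28,3,cv); (28,24,cv); (28,25,cv); (29,4,cv); (29,25,cv); (29,26,cv); (30,24,cv); (30,25,cv); (30,26,cv); result: nodes: 1:V, 2:V, 3:V, 4:V, 5:V, 10:V, 11:V, 12:V, 13:T, 14:T, 15:T, 16:T, 17:V, 18:V, 19:V, 20:T, 21:T, 22:T, 23:T, 24:V, 25:V, 26:V, 27:T, 28:T, 29:T, 30:T edges: (13,1,cv); (13,10,cv); (13,12,cv); (14,3,cv); (14,10,cv); (14,11,cv); (15,5,cv); (15,11,cv); (15,12,cv); (16,10,cv); (16,11,cv); (16,12,cv); (20,1,cv); (20,17,cv); (20,19,cv); (21,2,cv); (21,17,cv); (21,18,cv); (22,4,cv); (22,18,cv); (22,19,cv); (23,17,cv); (23,18,cv); (23,19,cv); (27,1,cv); (27,24,cv); (27,26,cv); (28,3,cv); (28,24,cv); (28,25,cv); (29,4,cv); (29,25,cv); (29,26,cv); (30,24,cv); (30,25,cv); (30,26,cv)
final:
nodes: 1:V, 2:V, 3:V, 4:V, 5:V, 10:V, 11:V, 12:V, 13:T, 14:T, 15:T, 16:T, 17:V, 18:V, 19:V, 20:T, 21:T, 22:T, 23:T, 24:V, 25:V, 26:V, 27:T, 28:T, 29:T, 30:T
edges: (13,1,cv); (13,10,cv); (13,12,cv); (14,3,cv); (14,10,cv); (14,11,cv); (15,5,cv); (15,11,cv); (15,12,cv); (16,10,cv); (16,11,cv); (16,12,cv); (20,1,cv); (20,17,cv); (20,19,cv); (21,2,cv); (21,17,cv); (21,18,cv); (22,4,cv); (22,18,cv); (22,19,cv); (23,17,cv); (23,18,cv); (23,19,cv); (27,1,cv); (27,24,cv); (27,26,cv); (28,3,cv); (28,24,cv); (28,25,cv); (29,4,cv); (29,25,cv); (29,26,cv); (30,24,cv); (30,25,cv); (30,26,cv)


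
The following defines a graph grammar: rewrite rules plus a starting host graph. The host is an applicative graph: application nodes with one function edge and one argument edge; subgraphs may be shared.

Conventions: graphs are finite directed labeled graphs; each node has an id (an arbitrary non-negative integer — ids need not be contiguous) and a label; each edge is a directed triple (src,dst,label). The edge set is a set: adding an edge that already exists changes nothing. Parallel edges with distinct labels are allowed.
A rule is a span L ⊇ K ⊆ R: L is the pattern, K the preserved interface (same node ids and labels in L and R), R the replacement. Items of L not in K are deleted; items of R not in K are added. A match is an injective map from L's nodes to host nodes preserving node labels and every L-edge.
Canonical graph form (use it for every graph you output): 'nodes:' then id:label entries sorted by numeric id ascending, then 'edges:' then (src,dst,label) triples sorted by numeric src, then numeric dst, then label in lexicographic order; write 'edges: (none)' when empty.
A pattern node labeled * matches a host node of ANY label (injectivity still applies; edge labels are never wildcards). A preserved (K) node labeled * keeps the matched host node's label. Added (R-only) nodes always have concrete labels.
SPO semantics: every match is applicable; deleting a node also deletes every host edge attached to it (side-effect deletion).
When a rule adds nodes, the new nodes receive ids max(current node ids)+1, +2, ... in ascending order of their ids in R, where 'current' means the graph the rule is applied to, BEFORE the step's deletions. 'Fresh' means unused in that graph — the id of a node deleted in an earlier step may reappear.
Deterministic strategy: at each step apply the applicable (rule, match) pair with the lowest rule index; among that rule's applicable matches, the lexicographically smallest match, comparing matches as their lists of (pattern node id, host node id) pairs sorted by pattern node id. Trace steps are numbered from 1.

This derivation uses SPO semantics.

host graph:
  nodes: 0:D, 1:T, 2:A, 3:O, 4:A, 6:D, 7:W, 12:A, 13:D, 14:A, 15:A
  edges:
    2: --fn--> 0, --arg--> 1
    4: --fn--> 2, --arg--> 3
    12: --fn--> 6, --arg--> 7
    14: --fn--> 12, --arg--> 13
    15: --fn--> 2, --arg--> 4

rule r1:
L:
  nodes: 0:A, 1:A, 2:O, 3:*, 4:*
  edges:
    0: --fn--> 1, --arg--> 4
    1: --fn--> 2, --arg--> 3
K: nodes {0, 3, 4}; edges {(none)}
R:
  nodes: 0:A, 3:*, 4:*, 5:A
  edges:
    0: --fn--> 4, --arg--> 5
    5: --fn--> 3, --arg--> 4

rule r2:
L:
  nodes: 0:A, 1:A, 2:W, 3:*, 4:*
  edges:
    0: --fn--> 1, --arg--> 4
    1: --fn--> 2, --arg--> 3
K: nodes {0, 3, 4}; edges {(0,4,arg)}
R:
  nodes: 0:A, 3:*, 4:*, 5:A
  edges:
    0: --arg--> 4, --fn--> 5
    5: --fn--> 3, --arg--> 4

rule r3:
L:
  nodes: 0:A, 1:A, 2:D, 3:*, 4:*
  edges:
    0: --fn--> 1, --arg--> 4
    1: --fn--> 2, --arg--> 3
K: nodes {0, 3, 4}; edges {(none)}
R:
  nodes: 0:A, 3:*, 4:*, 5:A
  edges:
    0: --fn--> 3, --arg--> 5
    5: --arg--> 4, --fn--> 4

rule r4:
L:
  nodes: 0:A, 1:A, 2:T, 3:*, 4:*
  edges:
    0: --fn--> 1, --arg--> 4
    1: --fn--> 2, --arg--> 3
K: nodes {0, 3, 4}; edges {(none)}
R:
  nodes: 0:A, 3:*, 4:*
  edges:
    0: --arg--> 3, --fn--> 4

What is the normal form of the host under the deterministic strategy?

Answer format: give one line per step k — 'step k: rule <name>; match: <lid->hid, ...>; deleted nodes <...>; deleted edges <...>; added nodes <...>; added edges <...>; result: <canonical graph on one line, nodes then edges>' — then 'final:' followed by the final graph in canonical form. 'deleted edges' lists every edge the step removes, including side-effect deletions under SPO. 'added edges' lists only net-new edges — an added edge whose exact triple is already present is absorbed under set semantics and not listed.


step 1: rule r3; match: 0->4, 1->2, 2->0, 3->1, 4->3; deleted nodes 0, 2; deleted edges (2,0,fn); (2,1,arg); (4,2,fn); (4,3,arg); (15,2,fn); added nodes 16; added edges (4,1,fn); (4,16,arg); (16,3,arg); (16,3,fn); result: nodes: 1:T, 3:O, 4:A, 6:D, 7:W, 12:A, 13:D, 14:A, 15:A, 16:A edges: (4,1,fn); (4,16,arg); (12,6,fn); (12,7,arg); (14,12,fn); (14,13,arg); (15,4,arg); (16,3,arg); (16,3,fn)
step 2: rule r3; match: 0->14, 1->12, 2->6, 3->7, 4->13; deleted nodes 6, 12; deleted edges (12,6,fn); (12,7,arg); (14,12,fn); (14,13,arg); added nodes 17; added edges (14,7,fn); (14,17,arg); (17,13,arg); (17,13,fn); result: nodes: 1:T, 3:O, 4:A, 7:W, 13:D, 14:A, 15:A, 16:A, 17:A edges: (4,1,fn); (4,16,arg); (14,7,fn); (14,17,arg); (15,4,arg); (16,3,arg); (16,3,fn); (17,13,arg); (17,13,fn)
final:
nodes: 1:T, 3:O, 4:A, 7:W, 13:D, 14:A, 15:A, 16:A, 17:A
edges: (4,1,fn); (4,16,arg); (14,7,fn); (14,17,arg); (15,4,arg); (16,3,arg); (16,3,fn); (17,13,arg); (17,13,fn)


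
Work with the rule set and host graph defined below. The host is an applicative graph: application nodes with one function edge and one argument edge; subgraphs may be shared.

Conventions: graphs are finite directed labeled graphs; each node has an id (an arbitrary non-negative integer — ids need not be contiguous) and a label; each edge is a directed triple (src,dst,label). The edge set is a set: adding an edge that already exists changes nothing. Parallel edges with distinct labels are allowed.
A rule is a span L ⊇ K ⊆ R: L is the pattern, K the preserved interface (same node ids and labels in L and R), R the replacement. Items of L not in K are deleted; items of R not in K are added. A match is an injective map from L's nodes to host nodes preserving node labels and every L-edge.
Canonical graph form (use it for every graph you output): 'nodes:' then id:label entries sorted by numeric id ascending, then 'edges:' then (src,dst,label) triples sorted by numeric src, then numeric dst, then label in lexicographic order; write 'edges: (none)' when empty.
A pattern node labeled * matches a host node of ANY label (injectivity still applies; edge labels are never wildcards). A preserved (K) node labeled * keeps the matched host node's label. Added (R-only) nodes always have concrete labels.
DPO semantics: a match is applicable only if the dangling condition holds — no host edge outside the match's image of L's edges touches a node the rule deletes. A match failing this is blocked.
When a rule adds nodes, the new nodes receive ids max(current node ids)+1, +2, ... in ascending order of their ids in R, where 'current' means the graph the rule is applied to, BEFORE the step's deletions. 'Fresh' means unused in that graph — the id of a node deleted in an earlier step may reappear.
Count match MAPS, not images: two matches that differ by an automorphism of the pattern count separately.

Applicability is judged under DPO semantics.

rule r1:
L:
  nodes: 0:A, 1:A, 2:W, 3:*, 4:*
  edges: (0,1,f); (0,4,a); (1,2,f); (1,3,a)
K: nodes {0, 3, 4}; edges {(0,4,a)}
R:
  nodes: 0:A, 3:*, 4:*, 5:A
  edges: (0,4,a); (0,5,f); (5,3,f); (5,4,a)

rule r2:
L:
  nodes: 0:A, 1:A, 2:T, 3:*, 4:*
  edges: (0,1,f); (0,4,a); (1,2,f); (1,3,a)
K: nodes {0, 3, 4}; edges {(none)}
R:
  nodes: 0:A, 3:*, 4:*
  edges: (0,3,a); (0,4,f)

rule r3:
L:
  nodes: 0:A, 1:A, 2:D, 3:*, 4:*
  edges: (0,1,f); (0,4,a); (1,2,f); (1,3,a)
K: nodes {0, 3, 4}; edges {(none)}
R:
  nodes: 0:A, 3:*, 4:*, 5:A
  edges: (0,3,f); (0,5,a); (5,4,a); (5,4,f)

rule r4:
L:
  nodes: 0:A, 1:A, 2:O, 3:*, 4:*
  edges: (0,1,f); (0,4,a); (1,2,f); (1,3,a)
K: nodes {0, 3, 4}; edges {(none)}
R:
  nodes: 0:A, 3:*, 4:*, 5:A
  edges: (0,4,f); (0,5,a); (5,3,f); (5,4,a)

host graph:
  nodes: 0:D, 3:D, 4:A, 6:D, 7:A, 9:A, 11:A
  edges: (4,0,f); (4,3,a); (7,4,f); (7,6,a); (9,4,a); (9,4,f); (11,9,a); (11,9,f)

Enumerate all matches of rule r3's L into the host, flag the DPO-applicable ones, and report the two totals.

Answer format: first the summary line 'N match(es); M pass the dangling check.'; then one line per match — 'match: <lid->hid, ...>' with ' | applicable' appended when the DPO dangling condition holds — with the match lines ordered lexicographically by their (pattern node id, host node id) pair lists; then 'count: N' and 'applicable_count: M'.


1 match(es); 0 pass the dangling check.
match: 0->7, 1->4, 2->0, 3->3, 4->6
count: 1
applicable_count: 0


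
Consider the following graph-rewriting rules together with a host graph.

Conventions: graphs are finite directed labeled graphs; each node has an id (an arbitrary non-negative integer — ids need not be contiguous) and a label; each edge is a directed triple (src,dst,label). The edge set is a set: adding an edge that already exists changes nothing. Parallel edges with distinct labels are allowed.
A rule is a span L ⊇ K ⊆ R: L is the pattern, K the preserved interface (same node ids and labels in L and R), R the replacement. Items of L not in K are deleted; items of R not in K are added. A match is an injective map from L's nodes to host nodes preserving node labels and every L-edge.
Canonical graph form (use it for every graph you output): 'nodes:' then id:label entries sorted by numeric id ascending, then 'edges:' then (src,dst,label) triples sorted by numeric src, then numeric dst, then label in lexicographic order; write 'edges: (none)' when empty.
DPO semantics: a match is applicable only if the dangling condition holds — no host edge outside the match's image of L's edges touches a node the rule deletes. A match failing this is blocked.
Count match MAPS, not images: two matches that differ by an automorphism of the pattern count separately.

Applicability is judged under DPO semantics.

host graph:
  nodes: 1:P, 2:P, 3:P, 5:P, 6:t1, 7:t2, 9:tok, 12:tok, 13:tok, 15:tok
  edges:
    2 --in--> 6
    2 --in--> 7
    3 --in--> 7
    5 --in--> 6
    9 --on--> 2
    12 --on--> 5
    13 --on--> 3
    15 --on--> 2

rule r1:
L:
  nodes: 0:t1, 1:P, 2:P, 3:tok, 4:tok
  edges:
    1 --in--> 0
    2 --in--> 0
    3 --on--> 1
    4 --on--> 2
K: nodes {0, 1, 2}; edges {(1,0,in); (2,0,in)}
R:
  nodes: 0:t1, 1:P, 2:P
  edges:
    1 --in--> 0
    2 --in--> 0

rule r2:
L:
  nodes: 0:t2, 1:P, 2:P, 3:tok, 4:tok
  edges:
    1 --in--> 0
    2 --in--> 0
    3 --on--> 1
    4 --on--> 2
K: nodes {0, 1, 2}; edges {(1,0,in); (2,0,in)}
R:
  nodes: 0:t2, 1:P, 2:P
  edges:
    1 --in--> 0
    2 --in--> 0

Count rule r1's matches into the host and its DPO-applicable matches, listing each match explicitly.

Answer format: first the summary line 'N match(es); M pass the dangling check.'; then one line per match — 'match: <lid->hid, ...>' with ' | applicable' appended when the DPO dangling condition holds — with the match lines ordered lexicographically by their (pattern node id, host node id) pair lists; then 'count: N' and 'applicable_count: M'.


4 match(es); 4 pass the dangling check.
match: 0->6, 1->2, 2->5, 3->9, 4->12 | applicable
match: 0->6, 1->2, 2->5, 3->15, 4->12 | applicable
match: 0->6, 1->5, 2->2, 3->12, 4->9 | applicable
match: 0->6, 1->5, 2->2, 3->12, 4->15 | applicable
count: 4
applicable_count: 4


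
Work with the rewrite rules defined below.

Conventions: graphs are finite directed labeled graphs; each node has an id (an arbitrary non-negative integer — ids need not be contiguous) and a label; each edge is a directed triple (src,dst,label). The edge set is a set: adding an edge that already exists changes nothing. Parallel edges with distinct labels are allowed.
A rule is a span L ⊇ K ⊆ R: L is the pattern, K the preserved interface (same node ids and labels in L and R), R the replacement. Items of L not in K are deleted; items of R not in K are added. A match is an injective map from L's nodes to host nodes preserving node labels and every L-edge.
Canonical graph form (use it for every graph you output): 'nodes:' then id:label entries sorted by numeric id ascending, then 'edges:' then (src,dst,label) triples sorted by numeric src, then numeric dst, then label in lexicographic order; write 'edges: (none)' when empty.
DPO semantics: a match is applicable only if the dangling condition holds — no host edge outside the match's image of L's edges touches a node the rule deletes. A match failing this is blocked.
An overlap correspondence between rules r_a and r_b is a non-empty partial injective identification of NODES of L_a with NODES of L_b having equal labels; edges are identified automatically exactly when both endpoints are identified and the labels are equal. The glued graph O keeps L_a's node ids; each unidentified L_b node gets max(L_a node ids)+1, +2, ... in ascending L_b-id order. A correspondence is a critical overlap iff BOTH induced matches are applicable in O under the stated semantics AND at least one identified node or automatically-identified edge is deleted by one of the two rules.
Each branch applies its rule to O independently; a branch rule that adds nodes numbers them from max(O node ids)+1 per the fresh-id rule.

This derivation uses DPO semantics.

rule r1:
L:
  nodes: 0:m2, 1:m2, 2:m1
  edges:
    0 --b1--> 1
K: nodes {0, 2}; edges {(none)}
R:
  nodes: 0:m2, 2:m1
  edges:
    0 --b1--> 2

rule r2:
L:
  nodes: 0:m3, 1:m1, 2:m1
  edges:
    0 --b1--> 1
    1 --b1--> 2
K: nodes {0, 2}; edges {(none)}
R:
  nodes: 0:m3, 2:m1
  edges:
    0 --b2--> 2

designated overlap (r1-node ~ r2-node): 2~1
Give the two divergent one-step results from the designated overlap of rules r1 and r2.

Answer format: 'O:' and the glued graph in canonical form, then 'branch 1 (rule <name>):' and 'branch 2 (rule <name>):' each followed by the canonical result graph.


O:
nodes: 0:m2, 1:m2, 2:m1, 3:m3, 4:m1
edges: (0,1,b1); (2,4,b1); (3,2,b1)
branch 1 (rule r1):
nodes: 0:m2, 2:m1, 3:m3, 4:m1
edges: (0,2,b1); (2,4,b1); (3,2,b1)
branch 2 (rule r2):
nodes: 0:m2, 1:m2, 3:m3, 4:m1
edges: (0,1,b1); (3,4,b2)
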